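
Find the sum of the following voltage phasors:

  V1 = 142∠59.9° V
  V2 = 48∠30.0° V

Step 1 — Convert each phasor to rectangular form:
  V1 = 142·(cos(59.9°) + j·sin(59.9°)) = 71.21 + j122.9 V
  V2 = 48·(cos(30.0°) + j·sin(30.0°)) = 41.57 + j24 V
Step 2 — Sum components: V_total = 112.8 + j146.9 V.
Step 3 — Convert to polar: |V_total| = 185.2 V, ∠V_total = 52.5°.

V_total = 185.2∠52.5° V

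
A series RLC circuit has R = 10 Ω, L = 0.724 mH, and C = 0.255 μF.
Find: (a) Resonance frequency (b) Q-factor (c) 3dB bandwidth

Step 1 — Resonance condition Im(Z)=0 gives ω₀ = 1/√(LC).
Step 2 — ω₀ = 1/√(0.000724·2.55e-07) = 7.36e+04 rad/s.
Step 3 — f₀ = ω₀/(2π) = 1.171e+04 Hz.
Step 4 — Series Q: Q = ω₀L/R = 7.36e+04·0.000724/10 = 5.328.
Step 5 — 3dB bandwidth: Δω = ω₀/Q = 1.381e+04 rad/s; BW = Δω/(2π) = 2198 Hz.

(a) f₀ = 1.171e+04 Hz  (b) Q = 5.328  (c) BW = 2198 Hz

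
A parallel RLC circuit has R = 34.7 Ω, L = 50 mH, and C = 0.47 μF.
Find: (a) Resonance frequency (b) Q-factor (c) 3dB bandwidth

Step 1 — Resonance: ω₀ = 1/√(LC) = 1/√(0.05·4.7e-07) = 6523 rad/s.
Step 2 — f₀ = ω₀/(2π) = 1038 Hz.
Step 3 — Parallel Q: Q = R/(ω₀L) = 34.7/(6523·0.05) = 0.1064.
Step 4 — Bandwidth: Δω = ω₀/Q = 6.132e+04 rad/s; BW = Δω/(2π) = 9759 Hz.

(a) f₀ = 1038 Hz  (b) Q = 0.1064  (c) BW = 9759 Hz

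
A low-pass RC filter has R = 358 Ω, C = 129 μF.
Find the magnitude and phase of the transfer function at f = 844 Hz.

Step 1 — Angular frequency: ω = 2π·844 = 5303 rad/s.
Step 2 — Transfer function: H(jω) = 1/(1 + jωRC).
Step 3 — Denominator: 1 + jωRC = 1 + j·5303·358·0.000129 = 1 + j244.9.
Step 4 — H = 1.667e-05 - j0.004083.
Step 5 — Magnitude: |H| = 0.004083 (-47.8 dB); phase: φ = -89.8°.

|H| = 0.004083 (-47.8 dB), φ = -89.8°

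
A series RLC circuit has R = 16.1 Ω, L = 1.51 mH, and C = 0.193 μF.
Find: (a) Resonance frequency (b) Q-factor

Step 1 — Resonance condition Im(Z)=0 gives ω₀ = 1/√(LC).
Step 2 — ω₀ = 1/√(0.00151·1.93e-07) = 5.858e+04 rad/s.
Step 3 — f₀ = ω₀/(2π) = 9323 Hz.
Step 4 — Series Q: Q = ω₀L/R = 5.858e+04·0.00151/16.1 = 5.494.

(a) f₀ = 9323 Hz  (b) Q = 5.494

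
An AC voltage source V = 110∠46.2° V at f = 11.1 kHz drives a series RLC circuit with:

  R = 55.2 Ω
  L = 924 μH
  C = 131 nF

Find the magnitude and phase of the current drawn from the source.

Step 1 — Angular frequency: ω = 2π·f = 2π·1.11e+04 = 6.974e+04 rad/s.
Step 2 — Component impedances:
  R: Z = R = 55.2 Ω
  L: Z = jωL = j·6.974e+04·0.000924 = 0 + j64.44 Ω
  C: Z = 1/(jωC) = -j/(ω·C) = 0 - j109.5 Ω
Step 3 — Series combination: Z_total = R + L + C = 55.2 - j45.01 Ω = 71.22∠-39.2° Ω.
Step 4 — Source phasor: V = 110∠46.2° V = 76.14 + j79.39 V.
Step 5 — Ohm's law: I = V / Z_total = (76.14 + j79.39) / (55.2 - j45.01) = 0.124 + j1.539 A.
Step 6 — Convert to polar: |I| = 1.544 A, ∠I = 85.4°.

I = 1.544∠85.4° A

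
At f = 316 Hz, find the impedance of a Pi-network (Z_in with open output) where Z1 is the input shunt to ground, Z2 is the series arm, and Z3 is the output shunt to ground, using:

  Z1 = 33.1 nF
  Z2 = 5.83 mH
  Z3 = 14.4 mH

Step 1 — Angular frequency: ω = 2π·f = 2π·316 = 1985 rad/s.
Step 2 — Component impedances:
  Z1: Z = 1/(jωC) = -j/(ω·C) = 0 - j1.522e+04 Ω
  Z2: Z = jωL = j·1985·0.00583 = 0 + j11.58 Ω
  Z3: Z = jωL = j·1985·0.0144 = 0 + j28.59 Ω
Step 3 — With open output, the series arm Z2 and the output shunt Z3 appear in series to ground: Z2 + Z3 = 0 + j40.17 Ω.
Step 4 — Parallel with input shunt Z1: Z_in = Z1 || (Z2 + Z3) = 0 + j40.27 Ω = 40.27∠90.0° Ω.

Z = 0 + j40.27 Ω = 40.27∠90.0° Ω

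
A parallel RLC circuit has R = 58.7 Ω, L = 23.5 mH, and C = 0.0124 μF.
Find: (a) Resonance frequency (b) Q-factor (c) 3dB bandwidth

Step 1 — Resonance: ω₀ = 1/√(LC) = 1/√(0.0235·1.24e-08) = 5.858e+04 rad/s.
Step 2 — f₀ = ω₀/(2π) = 9323 Hz.
Step 3 — Parallel Q: Q = R/(ω₀L) = 58.7/(5.858e+04·0.0235) = 0.04264.
Step 4 — Bandwidth: Δω = ω₀/Q = 1.374e+06 rad/s; BW = Δω/(2π) = 2.187e+05 Hz.

(a) f₀ = 9323 Hz  (b) Q = 0.04264  (c) BW = 2.187e+05 Hz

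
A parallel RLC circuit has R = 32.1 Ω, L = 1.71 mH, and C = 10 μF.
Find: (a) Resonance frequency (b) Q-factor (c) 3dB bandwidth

Step 1 — Resonance: ω₀ = 1/√(LC) = 1/√(0.00171·1e-05) = 7647 rad/s.
Step 2 — f₀ = ω₀/(2π) = 1217 Hz.
Step 3 — Parallel Q: Q = R/(ω₀L) = 32.1/(7647·0.00171) = 2.455.
Step 4 — Bandwidth: Δω = ω₀/Q = 3115 rad/s; BW = Δω/(2π) = 495.8 Hz.

(a) f₀ = 1217 Hz  (b) Q = 2.455  (c) BW = 495.8 Hz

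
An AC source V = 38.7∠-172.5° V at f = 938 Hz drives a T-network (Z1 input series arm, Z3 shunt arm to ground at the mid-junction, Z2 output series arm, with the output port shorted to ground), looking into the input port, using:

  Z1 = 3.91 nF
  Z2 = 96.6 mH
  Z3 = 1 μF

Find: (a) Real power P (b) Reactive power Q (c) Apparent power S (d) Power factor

Step 1 — Angular frequency: ω = 2π·f = 2π·938 = 5894 rad/s.
Step 2 — Component impedances:
  Z1: Z = 1/(jωC) = -j/(ω·C) = 0 - j4.34e+04 Ω
  Z2: Z = jωL = j·5894·0.0966 = 0 + j569.3 Ω
  Z3: Z = 1/(jωC) = -j/(ω·C) = 0 - j169.7 Ω
Step 3 — With the output port shorted to ground, the output series arm Z2 runs from the junction to ground; the shunt arm Z3 also runs from the junction to ground. They appear in parallel: Z3 || Z2 = 0 - j241.7 Ω.
Step 4 — Series with input arm Z1: Z_in = Z1 + (Z3 || Z2) = 0 - j4.364e+04 Ω = 4.364e+04∠-90.0° Ω.
Step 5 — Source phasor: V = 38.7∠-172.5° V = -38.37 - j5.051 V.
Step 6 — Current: I = V / Z = 0.0001158 - j0.0008793 A = 0.0008869∠-82.5° A.
Step 7 — Complex power: S = V·I* = 0 - j0.03432 VA.
Step 8 — Real power: P = Re(S) = 0 W.
Step 9 — Reactive power: Q = Im(S) = -0.03432 VAR.
Step 10 — Apparent power: |S| = 0.03432 VA.
Step 11 — Power factor: PF = P/|S| = 0 (leading).

(a) P = 0 W  (b) Q = -0.03432 VAR  (c) S = 0.03432 VA  (d) PF = 0 (leading)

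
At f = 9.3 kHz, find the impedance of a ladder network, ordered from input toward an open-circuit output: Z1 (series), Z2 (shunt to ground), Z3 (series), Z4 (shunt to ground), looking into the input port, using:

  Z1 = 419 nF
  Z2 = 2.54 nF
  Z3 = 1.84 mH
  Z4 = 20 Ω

Step 1 — Angular frequency: ω = 2π·f = 2π·9300 = 5.843e+04 rad/s.
Step 2 — Component impedances:
  Z1: Z = 1/(jωC) = -j/(ω·C) = 0 - j40.84 Ω
  Z2: Z = 1/(jωC) = -j/(ω·C) = 0 - j6738 Ω
  Z3: Z = jωL = j·5.843e+04·0.00184 = 0 + j107.5 Ω
  Z4: Z = R = 20 Ω
Step 3 — Ladder network (open output): work backward from the far end, alternating series and parallel combinations. Z_in = 20.65 + j68.36 Ω = 71.41∠73.2° Ω.

Z = 20.65 + j68.36 Ω = 71.41∠73.2° Ω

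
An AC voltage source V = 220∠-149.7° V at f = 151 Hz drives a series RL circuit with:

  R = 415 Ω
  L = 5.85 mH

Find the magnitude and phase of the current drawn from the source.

Step 1 — Angular frequency: ω = 2π·f = 2π·151 = 948.8 rad/s.
Step 2 — Component impedances:
  R: Z = R = 415 Ω
  L: Z = jωL = j·948.8·0.00585 = 0 + j5.55 Ω
Step 3 — Series combination: Z_total = R + L = 415 + j5.55 Ω = 415∠0.8° Ω.
Step 4 — Source phasor: V = 220∠-149.7° V = -189.9 - j111 V.
Step 5 — Ohm's law: I = V / Z_total = (-189.9 - j111) / (415 + j5.55) = -0.4612 - j0.2613 A.
Step 6 — Convert to polar: |I| = 0.5301 A, ∠I = -150.5°.

I = 0.5301∠-150.5° A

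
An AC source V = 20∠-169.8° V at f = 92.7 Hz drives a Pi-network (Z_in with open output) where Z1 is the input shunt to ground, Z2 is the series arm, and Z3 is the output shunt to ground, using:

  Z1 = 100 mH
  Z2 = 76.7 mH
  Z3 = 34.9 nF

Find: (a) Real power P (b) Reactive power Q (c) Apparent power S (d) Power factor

Step 1 — Angular frequency: ω = 2π·f = 2π·92.7 = 582.5 rad/s.
Step 2 — Component impedances:
  Z1: Z = jωL = j·582.5·0.1 = 0 + j58.25 Ω
  Z2: Z = jωL = j·582.5·0.0767 = 0 + j44.67 Ω
  Z3: Z = 1/(jωC) = -j/(ω·C) = 0 - j4.919e+04 Ω
Step 3 — With open output, the series arm Z2 and the output shunt Z3 appear in series to ground: Z2 + Z3 = 0 - j4.915e+04 Ω.
Step 4 — Parallel with input shunt Z1: Z_in = Z1 || (Z2 + Z3) = 0 + j58.31 Ω = 58.31∠90.0° Ω.
Step 5 — Source phasor: V = 20∠-169.8° V = -19.68 - j3.542 V.
Step 6 — Current: I = V / Z = -0.06073 + j0.3375 A = 0.343∠100.2° A.
Step 7 — Complex power: S = V·I* = 0 + j6.859 VA.
Step 8 — Real power: P = Re(S) = 0 W.
Step 9 — Reactive power: Q = Im(S) = 6.859 VAR.
Step 10 — Apparent power: |S| = 6.859 VA.
Step 11 — Power factor: PF = P/|S| = 0 (lagging).

(a) P = 0 W  (b) Q = 6.859 VAR  (c) S = 6.859 VA  (d) PF = 0 (lagging)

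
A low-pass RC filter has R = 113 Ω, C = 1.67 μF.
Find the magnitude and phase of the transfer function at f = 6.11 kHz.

Step 1 — Angular frequency: ω = 2π·6110 = 3.839e+04 rad/s.
Step 2 — Transfer function: H(jω) = 1/(1 + jωRC).
Step 3 — Denominator: 1 + jωRC = 1 + j·3.839e+04·113·1.67e-06 = 1 + j7.245.
Step 4 — H = 0.0187 - j0.1355.
Step 5 — Magnitude: |H| = 0.1367 (-17.3 dB); phase: φ = -82.1°.

|H| = 0.1367 (-17.3 dB), φ = -82.1°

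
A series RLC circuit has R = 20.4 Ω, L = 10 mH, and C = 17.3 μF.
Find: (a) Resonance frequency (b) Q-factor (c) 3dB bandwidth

Step 1 — Resonance condition Im(Z)=0 gives ω₀ = 1/√(LC).
Step 2 — ω₀ = 1/√(0.01·1.73e-05) = 2404 rad/s.
Step 3 — f₀ = ω₀/(2π) = 382.6 Hz.
Step 4 — Series Q: Q = ω₀L/R = 2404·0.01/20.4 = 1.179.
Step 5 — 3dB bandwidth: Δω = ω₀/Q = 2040 rad/s; BW = Δω/(2π) = 324.7 Hz.

(a) f₀ = 382.6 Hz  (b) Q = 1.179  (c) BW = 324.7 Hz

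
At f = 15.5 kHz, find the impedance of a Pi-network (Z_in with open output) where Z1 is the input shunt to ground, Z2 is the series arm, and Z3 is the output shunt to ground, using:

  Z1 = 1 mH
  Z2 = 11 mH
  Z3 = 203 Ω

Step 1 — Angular frequency: ω = 2π·f = 2π·1.55e+04 = 9.739e+04 rad/s.
Step 2 — Component impedances:
  Z1: Z = jωL = j·9.739e+04·0.001 = 0 + j97.39 Ω
  Z2: Z = jωL = j·9.739e+04·0.011 = 0 + j1071 Ω
  Z3: Z = R = 203 Ω
Step 3 — With open output, the series arm Z2 and the output shunt Z3 appear in series to ground: Z2 + Z3 = 203 + j1071 Ω.
Step 4 — Parallel with input shunt Z1: Z_in = Z1 || (Z2 + Z3) = 1.368 + j89.51 Ω = 89.52∠89.1° Ω.

Z = 1.368 + j89.51 Ω = 89.52∠89.1° Ω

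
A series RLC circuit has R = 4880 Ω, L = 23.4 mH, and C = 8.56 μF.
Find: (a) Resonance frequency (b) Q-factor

Step 1 — Resonance condition Im(Z)=0 gives ω₀ = 1/√(LC).
Step 2 — ω₀ = 1/√(0.0234·8.56e-06) = 2234 rad/s.
Step 3 — f₀ = ω₀/(2π) = 355.6 Hz.
Step 4 — Series Q: Q = ω₀L/R = 2234·0.0234/4880 = 0.01071.

(a) f₀ = 355.6 Hz  (b) Q = 0.01071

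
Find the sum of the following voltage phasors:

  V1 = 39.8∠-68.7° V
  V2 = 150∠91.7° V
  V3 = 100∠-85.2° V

Step 1 — Convert each phasor to rectangular form:
  V1 = 39.8·(cos(-68.7°) + j·sin(-68.7°)) = 14.46 - j37.08 V
  V2 = 150·(cos(91.7°) + j·sin(91.7°)) = -4.45 + j149.9 V
  V3 = 100·(cos(-85.2°) + j·sin(-85.2°)) = 8.368 - j99.65 V
Step 2 — Sum components: V_total = 18.38 + j13.2 V.
Step 3 — Convert to polar: |V_total| = 22.63 V, ∠V_total = 35.7°.

V_total = 22.63∠35.7° V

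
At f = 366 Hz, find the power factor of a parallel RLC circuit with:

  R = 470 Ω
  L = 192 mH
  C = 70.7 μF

Step 1 — Angular frequency: ω = 2π·f = 2π·366 = 2300 rad/s.
Step 2 — Component impedances:
  R: Z = R = 470 Ω
  L: Z = jωL = j·2300·0.192 = 0 + j441.5 Ω
  C: Z = 1/(jωC) = -j/(ω·C) = 0 - j6.151 Ω
Step 3 — Parallel combination: 1/Z_total = 1/R + 1/L + 1/C; Z_total = 0.08277 - j6.236 Ω = 6.237∠-89.2° Ω.
Step 4 — Power factor: PF = cos(φ) = Re(Z)/|Z| = 0.08277/6.237 = 0.01327.
Step 5 — Type: Im(Z) = -6.236 ⇒ leading (phase φ = -89.2°).

PF = 0.01327 (leading, φ = -89.2°)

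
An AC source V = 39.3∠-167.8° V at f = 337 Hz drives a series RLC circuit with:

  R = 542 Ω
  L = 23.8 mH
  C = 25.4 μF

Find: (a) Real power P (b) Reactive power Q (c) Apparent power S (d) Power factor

Step 1 — Angular frequency: ω = 2π·f = 2π·337 = 2117 rad/s.
Step 2 — Component impedances:
  R: Z = R = 542 Ω
  L: Z = jωL = j·2117·0.0238 = 0 + j50.39 Ω
  C: Z = 1/(jωC) = -j/(ω·C) = 0 - j18.59 Ω
Step 3 — Series combination: Z_total = R + L + C = 542 + j31.8 Ω = 542.9∠3.4° Ω.
Step 4 — Source phasor: V = 39.3∠-167.8° V = -38.41 - j8.305 V.
Step 5 — Current: I = V / Z = -0.07152 - j0.01113 A = 0.07238∠-171.2° A.
Step 6 — Complex power: S = V·I* = 2.84 + j0.1666 VA.
Step 7 — Real power: P = Re(S) = 2.84 W.
Step 8 — Reactive power: Q = Im(S) = 0.1666 VAR.
Step 9 — Apparent power: |S| = 2.845 VA.
Step 10 — Power factor: PF = P/|S| = 0.9983 (lagging).

(a) P = 2.84 W  (b) Q = 0.1666 VAR  (c) S = 2.845 VA  (d) PF = 0.9983 (lagging)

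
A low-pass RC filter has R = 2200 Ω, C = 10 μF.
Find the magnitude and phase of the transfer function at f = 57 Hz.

Step 1 — Angular frequency: ω = 2π·57 = 358.1 rad/s.
Step 2 — Transfer function: H(jω) = 1/(1 + jωRC).
Step 3 — Denominator: 1 + jωRC = 1 + j·358.1·2200·1e-05 = 1 + j7.879.
Step 4 — H = 0.01585 - j0.1249.
Step 5 — Magnitude: |H| = 0.1259 (-18.0 dB); phase: φ = -82.8°.

|H| = 0.1259 (-18.0 dB), φ = -82.8°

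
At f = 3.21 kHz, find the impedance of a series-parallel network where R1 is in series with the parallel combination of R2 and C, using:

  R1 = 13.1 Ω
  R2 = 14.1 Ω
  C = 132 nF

Step 1 — Angular frequency: ω = 2π·f = 2π·3210 = 2.017e+04 rad/s.
Step 2 — Component impedances:
  R1: Z = R = 13.1 Ω
  R2: Z = R = 14.1 Ω
  C: Z = 1/(jωC) = -j/(ω·C) = 0 - j375.6 Ω
Step 3 — Parallel branch: R2 || C = 1/(1/R2 + 1/C) = 14.08 - j0.5285 Ω.
Step 4 — Series with R1: Z_total = R1 + (R2 || C) = 27.18 - j0.5285 Ω = 27.19∠-1.1° Ω.

Z = 27.18 - j0.5285 Ω = 27.19∠-1.1° Ω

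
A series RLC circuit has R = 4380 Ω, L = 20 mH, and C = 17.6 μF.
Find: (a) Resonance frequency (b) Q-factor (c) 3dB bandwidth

Step 1 — Resonance: ω₀ = 1/√(LC) = 1/√(0.02·1.76e-05) = 1685 rad/s.
Step 2 — f₀ = ω₀/(2π) = 268.3 Hz.
Step 3 — Series Q: Q = ω₀L/R = 1685·0.02/4380 = 0.007696.
Step 4 — Bandwidth: Δω = ω₀/Q = 2.19e+05 rad/s; BW = Δω/(2π) = 3.485e+04 Hz.

(a) f₀ = 268.3 Hz  (b) Q = 0.007696  (c) BW = 3.485e+04 Hz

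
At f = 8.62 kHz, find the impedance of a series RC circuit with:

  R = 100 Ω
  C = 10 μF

Step 1 — Angular frequency: ω = 2π·f = 2π·8620 = 5.416e+04 rad/s.
Step 2 — Component impedances:
  R: Z = R = 100 Ω
  C: Z = 1/(jωC) = -j/(ω·C) = 0 - j1.846 Ω
Step 3 — Series combination: Z_total = R + C = 100 - j1.846 Ω = 100∠-1.1° Ω.

Z = 100 - j1.846 Ω = 100∠-1.1° Ω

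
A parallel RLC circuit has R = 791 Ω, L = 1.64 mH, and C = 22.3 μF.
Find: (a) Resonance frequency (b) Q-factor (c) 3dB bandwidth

Step 1 — Resonance: ω₀ = 1/√(LC) = 1/√(0.00164·2.23e-05) = 5229 rad/s.
Step 2 — f₀ = ω₀/(2π) = 832.2 Hz.
Step 3 — Parallel Q: Q = R/(ω₀L) = 791/(5229·0.00164) = 92.24.
Step 4 — Bandwidth: Δω = ω₀/Q = 56.69 rad/s; BW = Δω/(2π) = 9.023 Hz.

(a) f₀ = 832.2 Hz  (b) Q = 92.24  (c) BW = 9.023 Hz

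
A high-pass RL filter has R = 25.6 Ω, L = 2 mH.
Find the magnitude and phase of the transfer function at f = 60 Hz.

Step 1 — Angular frequency: ω = 2π·60 = 377 rad/s.
Step 2 — Transfer function: H(jω) = jωL/(R + jωL).
Step 3 — Numerator jωL = j·0.754; denominator R + jωL = 25.6 + j0.754.
Step 4 — H = 0.0008667 + j0.02943.
Step 5 — Magnitude: |H| = 0.02944 (-30.6 dB); phase: φ = 88.3°.

|H| = 0.02944 (-30.6 dB), φ = 88.3°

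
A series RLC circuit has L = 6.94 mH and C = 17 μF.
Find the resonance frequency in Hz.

Step 1 — Resonance condition Im(Z)=0 gives ω₀ = 1/√(LC).
Step 2 — ω₀ = 1/√(0.00694·1.7e-05) = 2911 rad/s.
Step 3 — f₀ = ω₀/(2π) = 463.4 Hz.

f₀ = 463.4 Hz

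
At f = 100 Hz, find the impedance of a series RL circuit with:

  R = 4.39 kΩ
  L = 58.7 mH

Step 1 — Angular frequency: ω = 2π·f = 2π·100 = 628.3 rad/s.
Step 2 — Component impedances:
  R: Z = R = 4390 Ω
  L: Z = jωL = j·628.3·0.0587 = 0 + j36.88 Ω
Step 3 — Series combination: Z_total = R + L = 4390 + j36.88 Ω = 4390∠0.5° Ω.

Z = 4390 + j36.88 Ω = 4390∠0.5° Ω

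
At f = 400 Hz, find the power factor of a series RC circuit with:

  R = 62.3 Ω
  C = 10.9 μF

Step 1 — Angular frequency: ω = 2π·f = 2π·400 = 2513 rad/s.
Step 2 — Component impedances:
  R: Z = R = 62.3 Ω
  C: Z = 1/(jωC) = -j/(ω·C) = 0 - j36.5 Ω
Step 3 — Series combination: Z_total = R + C = 62.3 - j36.5 Ω = 72.21∠-30.4° Ω.
Step 4 — Power factor: PF = cos(φ) = Re(Z)/|Z| = 62.3/72.21 = 0.8628.
Step 5 — Type: Im(Z) = -36.5 ⇒ leading (phase φ = -30.4°).

PF = 0.8628 (leading, φ = -30.4°)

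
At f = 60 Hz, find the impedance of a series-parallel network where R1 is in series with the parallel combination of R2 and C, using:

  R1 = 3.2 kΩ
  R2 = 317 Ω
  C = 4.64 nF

Step 1 — Angular frequency: ω = 2π·f = 2π·60 = 377 rad/s.
Step 2 — Component impedances:
  R1: Z = R = 3200 Ω
  R2: Z = R = 317 Ω
  C: Z = 1/(jωC) = -j/(ω·C) = 0 - j5.717e+05 Ω
Step 3 — Parallel branch: R2 || C = 1/(1/R2 + 1/C) = 317 - j0.1758 Ω.
Step 4 — Series with R1: Z_total = R1 + (R2 || C) = 3517 - j0.1758 Ω = 3517∠-0.0° Ω.

Z = 3517 - j0.1758 Ω = 3517∠-0.0° Ω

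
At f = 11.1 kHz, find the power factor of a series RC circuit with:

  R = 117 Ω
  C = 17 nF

Step 1 — Angular frequency: ω = 2π·f = 2π·1.11e+04 = 6.974e+04 rad/s.
Step 2 — Component impedances:
  R: Z = R = 117 Ω
  C: Z = 1/(jωC) = -j/(ω·C) = 0 - j843.4 Ω
Step 3 — Series combination: Z_total = R + C = 117 - j843.4 Ω = 851.5∠-82.1° Ω.
Step 4 — Power factor: PF = cos(φ) = Re(Z)/|Z| = 117/851.5 = 0.1374.
Step 5 — Type: Im(Z) = -843.4 ⇒ leading (phase φ = -82.1°).

PF = 0.1374 (leading, φ = -82.1°)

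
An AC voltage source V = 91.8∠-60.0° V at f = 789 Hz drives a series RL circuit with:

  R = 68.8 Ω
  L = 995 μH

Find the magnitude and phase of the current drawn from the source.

Step 1 — Angular frequency: ω = 2π·f = 2π·789 = 4957 rad/s.
Step 2 — Component impedances:
  R: Z = R = 68.8 Ω
  L: Z = jωL = j·4957·0.000995 = 0 + j4.933 Ω
Step 3 — Series combination: Z_total = R + L = 68.8 + j4.933 Ω = 68.98∠4.1° Ω.
Step 4 — Source phasor: V = 91.8∠-60.0° V = 45.9 - j79.5 V.
Step 5 — Ohm's law: I = V / Z_total = (45.9 - j79.5) / (68.8 + j4.933) = 0.5813 - j1.197 A.
Step 6 — Convert to polar: |I| = 1.331 A, ∠I = -64.1°.

I = 1.331∠-64.1° A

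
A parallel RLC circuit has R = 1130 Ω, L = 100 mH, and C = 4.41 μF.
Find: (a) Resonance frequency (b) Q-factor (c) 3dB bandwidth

Step 1 — Resonance: ω₀ = 1/√(LC) = 1/√(0.1·4.41e-06) = 1506 rad/s.
Step 2 — f₀ = ω₀/(2π) = 239.7 Hz.
Step 3 — Parallel Q: Q = R/(ω₀L) = 1130/(1506·0.1) = 7.504.
Step 4 — Bandwidth: Δω = ω₀/Q = 200.7 rad/s; BW = Δω/(2π) = 31.94 Hz.

(a) f₀ = 239.7 Hz  (b) Q = 7.504  (c) BW = 31.94 Hz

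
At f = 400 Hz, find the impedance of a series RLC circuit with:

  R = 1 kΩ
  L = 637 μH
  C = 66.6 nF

Step 1 — Angular frequency: ω = 2π·f = 2π·400 = 2513 rad/s.
Step 2 — Component impedances:
  R: Z = R = 1000 Ω
  L: Z = jωL = j·2513·0.000637 = 0 + j1.601 Ω
  C: Z = 1/(jωC) = -j/(ω·C) = 0 - j5974 Ω
Step 3 — Series combination: Z_total = R + L + C = 1000 - j5973 Ω = 6056∠-80.5° Ω.

Z = 1000 - j5973 Ω = 6056∠-80.5° Ω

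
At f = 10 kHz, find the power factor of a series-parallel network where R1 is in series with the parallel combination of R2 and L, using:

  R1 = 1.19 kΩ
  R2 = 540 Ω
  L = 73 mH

Step 1 — Angular frequency: ω = 2π·f = 2π·1e+04 = 6.283e+04 rad/s.
Step 2 — Component impedances:
  R1: Z = R = 1190 Ω
  R2: Z = R = 540 Ω
  L: Z = jωL = j·6.283e+04·0.073 = 0 + j4587 Ω
Step 3 — Parallel branch: R2 || L = 1/(1/R2 + 1/L) = 532.6 + j62.71 Ω.
Step 4 — Series with R1: Z_total = R1 + (R2 || L) = 1723 + j62.71 Ω = 1724∠2.1° Ω.
Step 5 — Power factor: PF = cos(φ) = Re(Z)/|Z| = 1722.6/1723.8 = 0.9993.
Step 6 — Type: Im(Z) = 62.71 ⇒ lagging (phase φ = 2.1°).

PF = 0.9993 (lagging, φ = 2.1°)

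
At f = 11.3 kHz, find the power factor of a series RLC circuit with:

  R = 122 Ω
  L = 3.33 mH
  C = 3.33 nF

Step 1 — Angular frequency: ω = 2π·f = 2π·1.13e+04 = 7.1e+04 rad/s.
Step 2 — Component impedances:
  R: Z = R = 122 Ω
  L: Z = jωL = j·7.1e+04·0.00333 = 0 + j236.4 Ω
  C: Z = 1/(jωC) = -j/(ω·C) = 0 - j4230 Ω
Step 3 — Series combination: Z_total = R + L + C = 122 - j3993 Ω = 3995∠-88.3° Ω.
Step 4 — Power factor: PF = cos(φ) = Re(Z)/|Z| = 122/3995 = 0.03054.
Step 5 — Type: Im(Z) = -3993 ⇒ leading (phase φ = -88.3°).

PF = 0.03054 (leading, φ = -88.3°)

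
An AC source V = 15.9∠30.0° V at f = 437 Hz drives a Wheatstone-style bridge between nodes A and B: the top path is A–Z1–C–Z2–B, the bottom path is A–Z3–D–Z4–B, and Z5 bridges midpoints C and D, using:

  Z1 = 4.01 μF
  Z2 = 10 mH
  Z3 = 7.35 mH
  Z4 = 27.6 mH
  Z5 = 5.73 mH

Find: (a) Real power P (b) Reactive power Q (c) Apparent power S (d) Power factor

Step 1 — Angular frequency: ω = 2π·f = 2π·437 = 2746 rad/s.
Step 2 — Component impedances:
  Z1: Z = 1/(jωC) = -j/(ω·C) = 0 - j90.82 Ω
  Z2: Z = jωL = j·2746·0.01 = 0 + j27.46 Ω
  Z3: Z = jωL = j·2746·0.00735 = 0 + j20.18 Ω
  Z4: Z = jωL = j·2746·0.0276 = 0 + j75.78 Ω
  Z5: Z = jωL = j·2746·0.00573 = 0 + j15.73 Ω
Step 3 — Bridge requires nodal analysis (the Z5 bridge couples midpoints C and D, so the two paths cannot be reduced to a simple series/parallel combination). Setting node B to ground and injecting 1 A at node A, the 3-node admittance system at A, C, D solves to V_A = Z_AB = 0 + j63.7 Ω = 63.7∠90.0° Ω.
Step 4 — Source phasor: V = 15.9∠30.0° V = 13.77 + j7.95 V.
Step 5 — Current: I = V / Z = 0.1248 - j0.2162 A = 0.2496∠-60.0° A.
Step 6 — Complex power: S = V·I* = 0 + j3.969 VA.
Step 7 — Real power: P = Re(S) = 0 W.
Step 8 — Reactive power: Q = Im(S) = 3.969 VAR.
Step 9 — Apparent power: |S| = 3.969 VA.
Step 10 — Power factor: PF = P/|S| = 0 (lagging).

(a) P = 0 W  (b) Q = 3.969 VAR  (c) S = 3.969 VA  (d) PF = 0 (lagging)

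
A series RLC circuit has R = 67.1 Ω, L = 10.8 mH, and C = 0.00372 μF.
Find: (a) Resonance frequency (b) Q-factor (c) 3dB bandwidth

Step 1 — Resonance: ω₀ = 1/√(LC) = 1/√(0.0108·3.72e-09) = 1.578e+05 rad/s.
Step 2 — f₀ = ω₀/(2π) = 2.511e+04 Hz.
Step 3 — Series Q: Q = ω₀L/R = 1.578e+05·0.0108/67.1 = 25.39.
Step 4 — Bandwidth: Δω = ω₀/Q = 6213 rad/s; BW = Δω/(2π) = 988.8 Hz.

(a) f₀ = 2.511e+04 Hz  (b) Q = 25.39  (c) BW = 988.8 Hz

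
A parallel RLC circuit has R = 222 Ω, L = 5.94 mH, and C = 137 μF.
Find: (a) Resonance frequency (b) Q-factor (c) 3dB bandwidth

Step 1 — Resonance: ω₀ = 1/√(LC) = 1/√(0.00594·0.000137) = 1109 rad/s.
Step 2 — f₀ = ω₀/(2π) = 176.4 Hz.
Step 3 — Parallel Q: Q = R/(ω₀L) = 222/(1109·0.00594) = 33.71.
Step 4 — Bandwidth: Δω = ω₀/Q = 32.88 rad/s; BW = Δω/(2π) = 5.233 Hz.

(a) f₀ = 176.4 Hz  (b) Q = 33.71  (c) BW = 5.233 Hz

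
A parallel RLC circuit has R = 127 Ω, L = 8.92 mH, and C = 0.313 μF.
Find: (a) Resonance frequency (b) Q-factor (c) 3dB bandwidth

Step 1 — Resonance: ω₀ = 1/√(LC) = 1/√(0.00892·3.13e-07) = 1.893e+04 rad/s.
Step 2 — f₀ = ω₀/(2π) = 3012 Hz.
Step 3 — Parallel Q: Q = R/(ω₀L) = 127/(1.893e+04·0.00892) = 0.7523.
Step 4 — Bandwidth: Δω = ω₀/Q = 2.516e+04 rad/s; BW = Δω/(2π) = 4004 Hz.

(a) f₀ = 3012 Hz  (b) Q = 0.7523  (c) BW = 4004 Hz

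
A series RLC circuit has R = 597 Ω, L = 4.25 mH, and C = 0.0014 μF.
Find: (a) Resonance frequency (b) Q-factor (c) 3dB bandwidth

Step 1 — Resonance: ω₀ = 1/√(LC) = 1/√(0.00425·1.4e-09) = 4.1e+05 rad/s.
Step 2 — f₀ = ω₀/(2π) = 6.525e+04 Hz.
Step 3 — Series Q: Q = ω₀L/R = 4.1e+05·0.00425/597 = 2.918.
Step 4 — Bandwidth: Δω = ω₀/Q = 1.405e+05 rad/s; BW = Δω/(2π) = 2.236e+04 Hz.

(a) f₀ = 6.525e+04 Hz  (b) Q = 2.918  (c) BW = 2.236e+04 Hz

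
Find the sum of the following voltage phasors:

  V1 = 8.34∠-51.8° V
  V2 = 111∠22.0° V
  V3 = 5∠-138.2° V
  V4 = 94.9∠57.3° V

Step 1 — Convert each phasor to rectangular form:
  V1 = 8.34·(cos(-51.8°) + j·sin(-51.8°)) = 5.158 - j6.554 V
  V2 = 111·(cos(22.0°) + j·sin(22.0°)) = 102.9 + j41.58 V
  V3 = 5·(cos(-138.2°) + j·sin(-138.2°)) = -3.727 - j3.333 V
  V4 = 94.9·(cos(57.3°) + j·sin(57.3°)) = 51.27 + j79.86 V
Step 2 — Sum components: V_total = 155.6 + j111.6 V.
Step 3 — Convert to polar: |V_total| = 191.5 V, ∠V_total = 35.6°.

V_total = 191.5∠35.6° V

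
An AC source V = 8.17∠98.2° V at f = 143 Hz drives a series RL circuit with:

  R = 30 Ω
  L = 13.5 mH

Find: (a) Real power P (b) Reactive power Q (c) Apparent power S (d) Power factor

Step 1 — Angular frequency: ω = 2π·f = 2π·143 = 898.5 rad/s.
Step 2 — Component impedances:
  R: Z = R = 30 Ω
  L: Z = jωL = j·898.5·0.0135 = 0 + j12.13 Ω
Step 3 — Series combination: Z_total = R + L = 30 + j12.13 Ω = 32.36∠22.0° Ω.
Step 4 — Source phasor: V = 8.17∠98.2° V = -1.165 + j8.086 V.
Step 5 — Current: I = V / Z = 0.06029 + j0.2452 A = 0.2525∠76.2° A.
Step 6 — Complex power: S = V·I* = 1.912 + j0.7732 VA.
Step 7 — Real power: P = Re(S) = 1.912 W.
Step 8 — Reactive power: Q = Im(S) = 0.7732 VAR.
Step 9 — Apparent power: |S| = 2.063 VA.
Step 10 — Power factor: PF = P/|S| = 0.9271 (lagging).

(a) P = 1.912 W  (b) Q = 0.7732 VAR  (c) S = 2.063 VA  (d) PF = 0.9271 (lagging)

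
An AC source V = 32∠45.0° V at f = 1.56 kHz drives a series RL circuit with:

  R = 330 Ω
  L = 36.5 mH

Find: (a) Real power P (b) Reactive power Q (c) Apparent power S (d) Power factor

Step 1 — Angular frequency: ω = 2π·f = 2π·1560 = 9802 rad/s.
Step 2 — Component impedances:
  R: Z = R = 330 Ω
  L: Z = jωL = j·9802·0.0365 = 0 + j357.8 Ω
Step 3 — Series combination: Z_total = R + L = 330 + j357.8 Ω = 486.7∠47.3° Ω.
Step 4 — Source phasor: V = 32∠45.0° V = 22.63 + j22.63 V.
Step 5 — Current: I = V / Z = 0.06569 - j0.002652 A = 0.06575∠-2.3° A.
Step 6 — Complex power: S = V·I* = 1.426 + j1.546 VA.
Step 7 — Real power: P = Re(S) = 1.426 W.
Step 8 — Reactive power: Q = Im(S) = 1.546 VAR.
Step 9 — Apparent power: |S| = 2.104 VA.
Step 10 — Power factor: PF = P/|S| = 0.678 (lagging).

(a) P = 1.426 W  (b) Q = 1.546 VAR  (c) S = 2.104 VA  (d) PF = 0.678 (lagging)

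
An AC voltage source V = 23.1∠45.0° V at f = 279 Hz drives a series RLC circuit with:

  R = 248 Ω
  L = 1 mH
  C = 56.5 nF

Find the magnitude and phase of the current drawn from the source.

Step 1 — Angular frequency: ω = 2π·f = 2π·279 = 1753 rad/s.
Step 2 — Component impedances:
  R: Z = R = 248 Ω
  L: Z = jωL = j·1753·0.001 = 0 + j1.753 Ω
  C: Z = 1/(jωC) = -j/(ω·C) = 0 - j1.01e+04 Ω
Step 3 — Series combination: Z_total = R + L + C = 248 - j1.009e+04 Ω = 1.01e+04∠-88.6° Ω.
Step 4 — Source phasor: V = 23.1∠45.0° V = 16.33 + j16.33 V.
Step 5 — Ohm's law: I = V / Z_total = (16.33 + j16.33) / (248 - j1.009e+04) = -0.001577 + j0.001657 A.
Step 6 — Convert to polar: |I| = 0.002288 A, ∠I = 133.6°.

I = 0.002288∠133.6° A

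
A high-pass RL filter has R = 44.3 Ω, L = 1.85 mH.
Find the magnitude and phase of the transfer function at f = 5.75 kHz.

Step 1 — Angular frequency: ω = 2π·5750 = 3.613e+04 rad/s.
Step 2 — Transfer function: H(jω) = jωL/(R + jωL).
Step 3 — Numerator jωL = j·66.84; denominator R + jωL = 44.3 + j66.84.
Step 4 — H = 0.6948 + j0.4605.
Step 5 — Magnitude: |H| = 0.8335 (-1.6 dB); phase: φ = 33.5°.

|H| = 0.8335 (-1.6 dB), φ = 33.5°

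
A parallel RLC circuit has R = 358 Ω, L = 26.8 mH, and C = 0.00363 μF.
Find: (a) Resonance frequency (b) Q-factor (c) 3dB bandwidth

Step 1 — Resonance: ω₀ = 1/√(LC) = 1/√(0.0268·3.63e-09) = 1.014e+05 rad/s.
Step 2 — f₀ = ω₀/(2π) = 1.614e+04 Hz.
Step 3 — Parallel Q: Q = R/(ω₀L) = 358/(1.014e+05·0.0268) = 0.1318.
Step 4 — Bandwidth: Δω = ω₀/Q = 7.695e+05 rad/s; BW = Δω/(2π) = 1.225e+05 Hz.

(a) f₀ = 1.614e+04 Hz  (b) Q = 0.1318  (c) BW = 1.225e+05 Hz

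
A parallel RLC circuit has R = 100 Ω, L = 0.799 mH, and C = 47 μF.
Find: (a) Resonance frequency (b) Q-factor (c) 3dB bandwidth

Step 1 — Resonance: ω₀ = 1/√(LC) = 1/√(0.000799·4.7e-05) = 5160 rad/s.
Step 2 — f₀ = ω₀/(2π) = 821.3 Hz.
Step 3 — Parallel Q: Q = R/(ω₀L) = 100/(5160·0.000799) = 24.25.
Step 4 — Bandwidth: Δω = ω₀/Q = 212.8 rad/s; BW = Δω/(2π) = 33.86 Hz.

(a) f₀ = 821.3 Hz  (b) Q = 24.25  (c) BW = 33.86 Hz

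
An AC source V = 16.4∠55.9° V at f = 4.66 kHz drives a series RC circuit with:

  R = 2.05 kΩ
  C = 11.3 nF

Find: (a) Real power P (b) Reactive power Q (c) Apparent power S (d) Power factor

Step 1 — Angular frequency: ω = 2π·f = 2π·4660 = 2.928e+04 rad/s.
Step 2 — Component impedances:
  R: Z = R = 2050 Ω
  C: Z = 1/(jωC) = -j/(ω·C) = 0 - j3022 Ω
Step 3 — Series combination: Z_total = R + C = 2050 - j3022 Ω = 3652∠-55.9° Ω.
Step 4 — Source phasor: V = 16.4∠55.9° V = 9.194 + j13.58 V.
Step 5 — Current: I = V / Z = -0.001664 + j0.004171 A = 0.004491∠111.8° A.
Step 6 — Complex power: S = V·I* = 0.04134 - j0.06095 VA.
Step 7 — Real power: P = Re(S) = 0.04134 W.
Step 8 — Reactive power: Q = Im(S) = -0.06095 VAR.
Step 9 — Apparent power: |S| = 0.07365 VA.
Step 10 — Power factor: PF = P/|S| = 0.5613 (leading).

(a) P = 0.04134 W  (b) Q = -0.06095 VAR  (c) S = 0.07365 VA  (d) PF = 0.5613 (leading)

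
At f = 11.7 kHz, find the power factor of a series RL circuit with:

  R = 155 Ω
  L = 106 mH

Step 1 — Angular frequency: ω = 2π·f = 2π·1.17e+04 = 7.351e+04 rad/s.
Step 2 — Component impedances:
  R: Z = R = 155 Ω
  L: Z = jωL = j·7.351e+04·0.106 = 0 + j7792 Ω
Step 3 — Series combination: Z_total = R + L = 155 + j7792 Ω = 7794∠88.9° Ω.
Step 4 — Power factor: PF = cos(φ) = Re(Z)/|Z| = 155/7794 = 0.01989.
Step 5 — Type: Im(Z) = 7792 ⇒ lagging (phase φ = 88.9°).

PF = 0.01989 (lagging, φ = 88.9°)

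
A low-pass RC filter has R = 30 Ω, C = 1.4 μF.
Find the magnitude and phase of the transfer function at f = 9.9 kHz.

Step 1 — Angular frequency: ω = 2π·9900 = 6.22e+04 rad/s.
Step 2 — Transfer function: H(jω) = 1/(1 + jωRC).
Step 3 — Denominator: 1 + jωRC = 1 + j·6.22e+04·30·1.4e-06 = 1 + j2.613.
Step 4 — H = 0.1278 - j0.3339.
Step 5 — Magnitude: |H| = 0.3575 (-8.9 dB); phase: φ = -69.1°.

|H| = 0.3575 (-8.9 dB), φ = -69.1°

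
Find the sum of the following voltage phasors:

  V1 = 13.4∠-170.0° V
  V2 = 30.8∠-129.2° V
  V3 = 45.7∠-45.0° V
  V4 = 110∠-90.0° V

Step 1 — Convert each phasor to rectangular form:
  V1 = 13.4·(cos(-170.0°) + j·sin(-170.0°)) = -13.2 - j2.327 V
  V2 = 30.8·(cos(-129.2°) + j·sin(-129.2°)) = -19.47 - j23.87 V
  V3 = 45.7·(cos(-45.0°) + j·sin(-45.0°)) = 32.31 - j32.31 V
  V4 = 110·(cos(-90.0°) + j·sin(-90.0°)) = 0 - j110 V
Step 2 — Sum components: V_total = -0.3481 - j168.5 V.
Step 3 — Convert to polar: |V_total| = 168.5 V, ∠V_total = -90.1°.

V_total = 168.5∠-90.1° V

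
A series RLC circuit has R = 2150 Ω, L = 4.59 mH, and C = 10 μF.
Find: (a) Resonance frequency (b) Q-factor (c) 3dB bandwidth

Step 1 — Resonance: ω₀ = 1/√(LC) = 1/√(0.00459·1e-05) = 4668 rad/s.
Step 2 — f₀ = ω₀/(2π) = 742.9 Hz.
Step 3 — Series Q: Q = ω₀L/R = 4668·0.00459/2150 = 0.009965.
Step 4 — Bandwidth: Δω = ω₀/Q = 4.684e+05 rad/s; BW = Δω/(2π) = 7.455e+04 Hz.

(a) f₀ = 742.9 Hz  (b) Q = 0.009965  (c) BW = 7.455e+04 Hz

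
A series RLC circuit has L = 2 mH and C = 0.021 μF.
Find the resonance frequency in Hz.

Step 1 — Resonance condition Im(Z)=0 gives ω₀ = 1/√(LC).
Step 2 — ω₀ = 1/√(0.002·2.1e-08) = 1.543e+05 rad/s.
Step 3 — f₀ = ω₀/(2π) = 2.456e+04 Hz.

f₀ = 2.456e+04 Hz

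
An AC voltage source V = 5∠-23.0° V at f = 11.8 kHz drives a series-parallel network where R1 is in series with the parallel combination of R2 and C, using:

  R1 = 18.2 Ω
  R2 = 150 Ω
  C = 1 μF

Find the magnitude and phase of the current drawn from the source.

Step 1 — Angular frequency: ω = 2π·f = 2π·1.18e+04 = 7.414e+04 rad/s.
Step 2 — Component impedances:
  R1: Z = R = 18.2 Ω
  R2: Z = R = 150 Ω
  C: Z = 1/(jωC) = -j/(ω·C) = 0 - j13.49 Ω
Step 3 — Parallel branch: R2 || C = 1/(1/R2 + 1/C) = 1.203 - j13.38 Ω.
Step 4 — Series with R1: Z_total = R1 + (R2 || C) = 19.4 - j13.38 Ω = 23.57∠-34.6° Ω.
Step 5 — Source phasor: V = 5∠-23.0° V = 4.603 - j1.954 V.
Step 6 — Ohm's law: I = V / Z_total = (4.603 - j1.954) / (19.4 - j13.38) = 0.2078 + j0.04262 A.
Step 7 — Convert to polar: |I| = 0.2121 A, ∠I = 11.6°.

I = 0.2121∠11.6° A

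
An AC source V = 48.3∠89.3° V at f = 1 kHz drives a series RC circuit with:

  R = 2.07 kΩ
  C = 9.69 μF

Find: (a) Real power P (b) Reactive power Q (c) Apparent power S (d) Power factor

Step 1 — Angular frequency: ω = 2π·f = 2π·1000 = 6283 rad/s.
Step 2 — Component impedances:
  R: Z = R = 2070 Ω
  C: Z = 1/(jωC) = -j/(ω·C) = 0 - j16.42 Ω
Step 3 — Series combination: Z_total = R + C = 2070 - j16.42 Ω = 2070∠-0.5° Ω.
Step 4 — Source phasor: V = 48.3∠89.3° V = 0.5901 + j48.3 V.
Step 5 — Current: I = V / Z = 9.993e-05 + j0.02333 A = 0.02333∠89.8° A.
Step 6 — Complex power: S = V·I* = 1.127 - j0.008942 VA.
Step 7 — Real power: P = Re(S) = 1.127 W.
Step 8 — Reactive power: Q = Im(S) = -0.008942 VAR.
Step 9 — Apparent power: |S| = 1.127 VA.
Step 10 — Power factor: PF = P/|S| = 1 (leading).

(a) P = 1.127 W  (b) Q = -0.008942 VAR  (c) S = 1.127 VA  (d) PF = 1 (leading)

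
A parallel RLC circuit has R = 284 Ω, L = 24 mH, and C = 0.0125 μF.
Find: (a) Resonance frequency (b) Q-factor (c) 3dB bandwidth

Step 1 — Resonance: ω₀ = 1/√(LC) = 1/√(0.024·1.25e-08) = 5.774e+04 rad/s.
Step 2 — f₀ = ω₀/(2π) = 9189 Hz.
Step 3 — Parallel Q: Q = R/(ω₀L) = 284/(5.774e+04·0.024) = 0.205.
Step 4 — Bandwidth: Δω = ω₀/Q = 2.817e+05 rad/s; BW = Δω/(2π) = 4.483e+04 Hz.

(a) f₀ = 9189 Hz  (b) Q = 0.205  (c) BW = 4.483e+04 Hz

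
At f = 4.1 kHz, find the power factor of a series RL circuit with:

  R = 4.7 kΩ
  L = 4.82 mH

Step 1 — Angular frequency: ω = 2π·f = 2π·4100 = 2.576e+04 rad/s.
Step 2 — Component impedances:
  R: Z = R = 4700 Ω
  L: Z = jωL = j·2.576e+04·0.00482 = 0 + j124.2 Ω
Step 3 — Series combination: Z_total = R + L = 4700 + j124.2 Ω = 4702∠1.5° Ω.
Step 4 — Power factor: PF = cos(φ) = Re(Z)/|Z| = 4700/4701.6 = 0.9997.
Step 5 — Type: Im(Z) = 124.2 ⇒ lagging (phase φ = 1.5°).

PF = 0.9997 (lagging, φ = 1.5°)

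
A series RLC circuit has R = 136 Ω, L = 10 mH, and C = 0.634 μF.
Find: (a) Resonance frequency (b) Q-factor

Step 1 — Resonance condition Im(Z)=0 gives ω₀ = 1/√(LC).
Step 2 — ω₀ = 1/√(0.01·6.34e-07) = 1.256e+04 rad/s.
Step 3 — f₀ = ω₀/(2π) = 1999 Hz.
Step 4 — Series Q: Q = ω₀L/R = 1.256e+04·0.01/136 = 0.9235.

(a) f₀ = 1999 Hz  (b) Q = 0.9235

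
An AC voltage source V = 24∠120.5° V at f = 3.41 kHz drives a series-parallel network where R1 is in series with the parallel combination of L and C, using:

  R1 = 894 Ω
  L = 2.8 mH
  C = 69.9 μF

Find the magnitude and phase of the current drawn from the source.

Step 1 — Angular frequency: ω = 2π·f = 2π·3410 = 2.143e+04 rad/s.
Step 2 — Component impedances:
  R1: Z = R = 894 Ω
  L: Z = jωL = j·2.143e+04·0.0028 = 0 + j59.99 Ω
  C: Z = 1/(jωC) = -j/(ω·C) = 0 - j0.6677 Ω
Step 3 — Parallel branch: L || C = 1/(1/L + 1/C) = 0 - j0.6752 Ω.
Step 4 — Series with R1: Z_total = R1 + (L || C) = 894 - j0.6752 Ω = 894∠-0.0° Ω.
Step 5 — Source phasor: V = 24∠120.5° V = -12.18 + j20.68 V.
Step 6 — Ohm's law: I = V / Z_total = (-12.18 + j20.68) / (894 - j0.6752) = -0.01364 + j0.02312 A.
Step 7 — Convert to polar: |I| = 0.02685 A, ∠I = 120.5°.

I = 0.02685∠120.5° A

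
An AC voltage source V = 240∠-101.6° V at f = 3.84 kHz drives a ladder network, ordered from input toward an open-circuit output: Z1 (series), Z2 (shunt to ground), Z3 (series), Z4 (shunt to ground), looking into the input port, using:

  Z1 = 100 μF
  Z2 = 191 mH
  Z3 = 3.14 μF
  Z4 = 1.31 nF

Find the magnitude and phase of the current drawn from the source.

Step 1 — Angular frequency: ω = 2π·f = 2π·3840 = 2.413e+04 rad/s.
Step 2 — Component impedances:
  Z1: Z = 1/(jωC) = -j/(ω·C) = 0 - j0.4145 Ω
  Z2: Z = jωL = j·2.413e+04·0.191 = 0 + j4608 Ω
  Z3: Z = 1/(jωC) = -j/(ω·C) = 0 - j13.2 Ω
  Z4: Z = 1/(jωC) = -j/(ω·C) = 0 - j3.164e+04 Ω
Step 3 — Ladder network (open output): work backward from the far end, alternating series and parallel combinations. Z_in = 0 + j5393 Ω = 5393∠90.0° Ω.
Step 4 — Source phasor: V = 240∠-101.6° V = -48.26 - j235.1 V.
Step 5 — Ohm's law: I = V / Z_total = (-48.26 - j235.1) / (0 + j5393) = -0.04359 + j0.008948 A.
Step 6 — Convert to polar: |I| = 0.0445 A, ∠I = 168.4°.

I = 0.0445∠168.4° A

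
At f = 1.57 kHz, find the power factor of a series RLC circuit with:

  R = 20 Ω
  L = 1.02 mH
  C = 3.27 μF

Step 1 — Angular frequency: ω = 2π·f = 2π·1570 = 9865 rad/s.
Step 2 — Component impedances:
  R: Z = R = 20 Ω
  L: Z = jωL = j·9865·0.00102 = 0 + j10.06 Ω
  C: Z = 1/(jωC) = -j/(ω·C) = 0 - j31 Ω
Step 3 — Series combination: Z_total = R + L + C = 20 - j20.94 Ω = 28.96∠-46.3° Ω.
Step 4 — Power factor: PF = cos(φ) = Re(Z)/|Z| = 20/28.956 = 0.6907.
Step 5 — Type: Im(Z) = -20.94 ⇒ leading (phase φ = -46.3°).

PF = 0.6907 (leading, φ = -46.3°)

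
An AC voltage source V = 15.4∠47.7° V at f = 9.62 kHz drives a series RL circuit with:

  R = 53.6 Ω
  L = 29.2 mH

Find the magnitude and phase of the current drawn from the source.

Step 1 — Angular frequency: ω = 2π·f = 2π·9620 = 6.044e+04 rad/s.
Step 2 — Component impedances:
  R: Z = R = 53.6 Ω
  L: Z = jωL = j·6.044e+04·0.0292 = 0 + j1765 Ω
Step 3 — Series combination: Z_total = R + L = 53.6 + j1765 Ω = 1766∠88.3° Ω.
Step 4 — Source phasor: V = 15.4∠47.7° V = 10.36 + j11.39 V.
Step 5 — Ohm's law: I = V / Z_total = (10.36 + j11.39) / (53.6 + j1765) = 0.006626 - j0.005671 A.
Step 6 — Convert to polar: |I| = 0.008721 A, ∠I = -40.6°.

I = 0.008721∠-40.6° A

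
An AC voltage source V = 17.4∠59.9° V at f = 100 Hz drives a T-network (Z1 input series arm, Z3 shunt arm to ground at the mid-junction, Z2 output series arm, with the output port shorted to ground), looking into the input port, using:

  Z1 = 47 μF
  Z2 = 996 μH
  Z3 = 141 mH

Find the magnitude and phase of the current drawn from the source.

Step 1 — Angular frequency: ω = 2π·f = 2π·100 = 628.3 rad/s.
Step 2 — Component impedances:
  Z1: Z = 1/(jωC) = -j/(ω·C) = 0 - j33.86 Ω
  Z2: Z = jωL = j·628.3·0.000996 = 0 + j0.6258 Ω
  Z3: Z = jωL = j·628.3·0.141 = 0 + j88.59 Ω
Step 3 — With the output port shorted to ground, the output series arm Z2 runs from the junction to ground; the shunt arm Z3 also runs from the junction to ground. They appear in parallel: Z3 || Z2 = 0 + j0.6214 Ω.
Step 4 — Series with input arm Z1: Z_in = Z1 + (Z3 || Z2) = 0 - j33.24 Ω = 33.24∠-90.0° Ω.
Step 5 — Source phasor: V = 17.4∠59.9° V = 8.726 + j15.05 V.
Step 6 — Ohm's law: I = V / Z_total = (8.726 + j15.05) / (0 - j33.24) = -0.4529 + j0.2625 A.
Step 7 — Convert to polar: |I| = 0.5234 A, ∠I = 149.9°.

I = 0.5234∠149.9° A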